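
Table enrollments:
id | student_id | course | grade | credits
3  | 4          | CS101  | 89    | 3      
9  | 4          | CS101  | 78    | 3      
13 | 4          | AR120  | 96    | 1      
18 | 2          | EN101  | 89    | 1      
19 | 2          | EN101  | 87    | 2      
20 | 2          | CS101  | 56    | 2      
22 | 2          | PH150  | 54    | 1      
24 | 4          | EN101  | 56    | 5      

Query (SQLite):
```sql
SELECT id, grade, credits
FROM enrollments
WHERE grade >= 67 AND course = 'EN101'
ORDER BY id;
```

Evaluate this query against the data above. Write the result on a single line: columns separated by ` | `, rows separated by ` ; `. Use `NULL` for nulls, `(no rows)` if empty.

18 | 89 | 1 ; 19 | 87 | 2

grade >= 67: ids {3, 9, 13, 18, 19}
course = 'EN101': ids {18, 19, 24}
Combine with AND.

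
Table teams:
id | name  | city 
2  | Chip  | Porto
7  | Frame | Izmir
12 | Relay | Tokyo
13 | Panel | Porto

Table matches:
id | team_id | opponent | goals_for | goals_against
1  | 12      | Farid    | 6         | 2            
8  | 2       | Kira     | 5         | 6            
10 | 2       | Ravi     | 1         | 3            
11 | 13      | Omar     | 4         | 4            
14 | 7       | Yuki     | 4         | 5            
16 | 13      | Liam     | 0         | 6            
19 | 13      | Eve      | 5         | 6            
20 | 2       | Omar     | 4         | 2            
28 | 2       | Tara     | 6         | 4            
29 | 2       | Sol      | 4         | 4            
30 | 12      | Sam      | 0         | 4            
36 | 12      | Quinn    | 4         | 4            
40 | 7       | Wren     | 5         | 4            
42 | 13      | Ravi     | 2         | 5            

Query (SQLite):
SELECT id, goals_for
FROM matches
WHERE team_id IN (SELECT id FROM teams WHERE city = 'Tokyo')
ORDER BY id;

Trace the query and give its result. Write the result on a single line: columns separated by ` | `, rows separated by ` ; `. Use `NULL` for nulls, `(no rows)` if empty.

1 | 6 ; 30 | 0 ; 36 | 4

Inner query: teams.id where city = 'Tokyo'.
Outer: keep matches rows whose team_id is in that set.
Inner query → {12}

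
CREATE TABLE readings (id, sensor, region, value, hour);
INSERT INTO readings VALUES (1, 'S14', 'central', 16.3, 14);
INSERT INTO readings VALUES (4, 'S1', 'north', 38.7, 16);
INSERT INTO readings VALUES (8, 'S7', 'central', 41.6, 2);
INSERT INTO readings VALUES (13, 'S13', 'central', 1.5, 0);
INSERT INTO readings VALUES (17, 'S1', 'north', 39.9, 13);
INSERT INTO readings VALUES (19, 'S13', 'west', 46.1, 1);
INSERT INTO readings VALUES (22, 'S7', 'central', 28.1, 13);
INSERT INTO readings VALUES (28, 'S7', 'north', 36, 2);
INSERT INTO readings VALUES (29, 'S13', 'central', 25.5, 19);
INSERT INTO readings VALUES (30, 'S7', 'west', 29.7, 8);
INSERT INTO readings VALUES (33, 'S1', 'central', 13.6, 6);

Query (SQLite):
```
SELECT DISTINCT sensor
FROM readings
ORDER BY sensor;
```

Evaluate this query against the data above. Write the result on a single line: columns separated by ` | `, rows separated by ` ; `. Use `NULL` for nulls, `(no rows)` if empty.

Collect distinct sensor values from readings.

S1 ; S13 ; S14 ; S7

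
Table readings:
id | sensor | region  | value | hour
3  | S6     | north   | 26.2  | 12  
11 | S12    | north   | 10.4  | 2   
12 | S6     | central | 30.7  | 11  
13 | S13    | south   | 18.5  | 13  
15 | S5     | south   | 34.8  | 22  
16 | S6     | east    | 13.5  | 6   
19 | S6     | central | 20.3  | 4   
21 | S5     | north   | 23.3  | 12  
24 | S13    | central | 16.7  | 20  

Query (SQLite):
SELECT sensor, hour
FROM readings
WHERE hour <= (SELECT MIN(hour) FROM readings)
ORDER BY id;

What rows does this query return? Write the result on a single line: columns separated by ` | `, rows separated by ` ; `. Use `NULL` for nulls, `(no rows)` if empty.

Scalar subquery: MIN(hour) over all readings rows = 2.
Keep rows where hour <= that value.

S12 | 2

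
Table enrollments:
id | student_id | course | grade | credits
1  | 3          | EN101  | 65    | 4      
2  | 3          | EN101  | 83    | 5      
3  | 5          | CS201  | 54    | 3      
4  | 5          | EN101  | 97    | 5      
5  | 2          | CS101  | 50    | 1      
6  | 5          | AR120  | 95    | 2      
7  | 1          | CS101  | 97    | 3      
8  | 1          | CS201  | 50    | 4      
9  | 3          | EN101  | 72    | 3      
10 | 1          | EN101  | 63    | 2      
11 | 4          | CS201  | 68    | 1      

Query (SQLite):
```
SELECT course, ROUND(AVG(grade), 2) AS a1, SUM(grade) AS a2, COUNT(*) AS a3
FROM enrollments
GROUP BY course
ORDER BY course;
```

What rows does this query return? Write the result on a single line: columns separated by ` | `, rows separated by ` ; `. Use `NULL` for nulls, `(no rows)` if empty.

AR120 | 95 | 95 | 1 ; CS101 | 73.5 | 147 | 2 ; CS201 | 57.33 | 172 | 3 ; EN101 | 76 | 380 | 5

Group enrollments by course.
Per group compute: ROUND(AVG(grade), 2), SUM(grade), COUNT(*).
  AR120: ids {6} → ROUND(AVG(grade), 2)=95, SUM(grade)=95, COUNT(*)=1
  CS101: ids {5, 7} → ROUND(AVG(grade), 2)=73.5, SUM(grade)=147, COUNT(*)=2
  CS201: ids {3, 8, 11} → ROUND(AVG(grade), 2)=57.33, SUM(grade)=172, COUNT(*)=3
  EN101: ids {1, 2, 4, 9, 10} → ROUND(AVG(grade), 2)=76, SUM(grade)=380, COUNT(*)=5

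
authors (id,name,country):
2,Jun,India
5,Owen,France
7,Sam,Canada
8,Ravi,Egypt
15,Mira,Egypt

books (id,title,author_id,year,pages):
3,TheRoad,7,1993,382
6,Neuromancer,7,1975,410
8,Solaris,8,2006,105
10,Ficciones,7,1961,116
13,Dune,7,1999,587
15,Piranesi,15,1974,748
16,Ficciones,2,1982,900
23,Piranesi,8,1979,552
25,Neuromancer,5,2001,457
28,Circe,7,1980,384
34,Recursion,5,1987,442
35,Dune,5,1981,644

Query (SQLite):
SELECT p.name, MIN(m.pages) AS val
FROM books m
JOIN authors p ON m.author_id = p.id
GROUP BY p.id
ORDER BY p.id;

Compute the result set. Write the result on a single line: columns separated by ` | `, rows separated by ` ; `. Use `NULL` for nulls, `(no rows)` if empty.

Jun | 900 ; Owen | 442 ; Sam | 116 ; Ravi | 105 ; Mira | 748

Join each books row to its authors via author_id.
Group joined rows by authors.id; compute MIN(m.pages) per group.
  2: ids {16} → MIN(m.pages)=900
  5: ids {25, 34, 35} → MIN(m.pages)=442
  7: ids {3, 6, 10, 13, 28} → MIN(m.pages)=116
  8: ids {8, 23} → MIN(m.pages)=105
  15: ids {15} → MIN(m.pages)=748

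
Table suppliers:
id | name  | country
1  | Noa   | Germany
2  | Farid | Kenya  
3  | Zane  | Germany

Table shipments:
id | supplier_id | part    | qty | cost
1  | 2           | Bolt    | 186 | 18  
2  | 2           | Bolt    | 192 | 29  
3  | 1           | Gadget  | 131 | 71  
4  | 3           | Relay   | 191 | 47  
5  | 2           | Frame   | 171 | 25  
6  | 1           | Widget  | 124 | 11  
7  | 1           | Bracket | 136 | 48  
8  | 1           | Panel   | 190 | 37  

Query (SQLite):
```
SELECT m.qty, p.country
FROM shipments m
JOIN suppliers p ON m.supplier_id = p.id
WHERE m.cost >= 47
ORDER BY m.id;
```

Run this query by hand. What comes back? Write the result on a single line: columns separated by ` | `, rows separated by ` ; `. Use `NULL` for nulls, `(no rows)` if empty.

Each shipments row matches the suppliers row where supplier_id = suppliers.id.
Then keep rows with m.cost >= 47.

131 | Germany ; 191 | Germany ; 136 | Germany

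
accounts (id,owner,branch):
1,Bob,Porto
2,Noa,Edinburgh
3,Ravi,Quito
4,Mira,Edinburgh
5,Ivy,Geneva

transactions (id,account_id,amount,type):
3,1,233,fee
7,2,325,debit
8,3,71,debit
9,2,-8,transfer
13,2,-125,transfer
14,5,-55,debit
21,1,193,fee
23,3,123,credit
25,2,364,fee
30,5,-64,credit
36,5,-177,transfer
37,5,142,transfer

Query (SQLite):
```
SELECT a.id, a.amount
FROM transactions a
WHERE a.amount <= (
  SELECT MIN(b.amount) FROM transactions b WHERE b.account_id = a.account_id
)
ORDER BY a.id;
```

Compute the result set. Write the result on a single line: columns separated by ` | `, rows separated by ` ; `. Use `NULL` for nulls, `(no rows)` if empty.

8 | 71 ; 13 | -125 ; 21 | 193 ; 36 | -177

For each transactions row a, compute MIN(amount) over rows sharing a.account_id.
Keep row a if a.amount <= that per-group MIN.
  account_id=1: MIN(amount) = 193
  account_id=2: MIN(amount) = -125
  account_id=3: MIN(amount) = 71
  account_id=5: MIN(amount) = -177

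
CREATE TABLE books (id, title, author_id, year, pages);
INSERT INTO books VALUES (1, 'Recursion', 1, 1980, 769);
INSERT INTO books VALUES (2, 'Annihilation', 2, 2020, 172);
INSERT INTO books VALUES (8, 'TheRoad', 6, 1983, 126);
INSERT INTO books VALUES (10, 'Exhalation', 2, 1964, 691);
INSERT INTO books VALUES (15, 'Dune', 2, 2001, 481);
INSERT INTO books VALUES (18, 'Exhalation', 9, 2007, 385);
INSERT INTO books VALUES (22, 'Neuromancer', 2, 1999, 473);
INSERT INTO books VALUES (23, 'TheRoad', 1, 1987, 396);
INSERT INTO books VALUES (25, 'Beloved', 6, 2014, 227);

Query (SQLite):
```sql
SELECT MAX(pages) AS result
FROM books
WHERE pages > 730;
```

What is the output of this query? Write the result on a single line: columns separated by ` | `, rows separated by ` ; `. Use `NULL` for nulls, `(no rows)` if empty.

769

Rows where pages > 730 → pages values: [769].
MAX of non-NULL values = 769.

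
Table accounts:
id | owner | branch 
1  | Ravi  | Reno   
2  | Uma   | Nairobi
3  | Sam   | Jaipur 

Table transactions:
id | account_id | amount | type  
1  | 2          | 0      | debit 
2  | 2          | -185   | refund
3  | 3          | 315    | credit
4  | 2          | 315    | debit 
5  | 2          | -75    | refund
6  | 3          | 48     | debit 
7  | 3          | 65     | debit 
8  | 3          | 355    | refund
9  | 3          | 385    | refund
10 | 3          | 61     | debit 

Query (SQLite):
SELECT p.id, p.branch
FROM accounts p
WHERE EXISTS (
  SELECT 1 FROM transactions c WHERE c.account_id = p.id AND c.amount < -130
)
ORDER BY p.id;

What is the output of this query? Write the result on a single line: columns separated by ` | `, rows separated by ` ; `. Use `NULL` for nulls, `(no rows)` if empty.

2 | Nairobi

For each accounts row, check whether any transactions with matching account_id has amount < -130.
Keep rows where that is true.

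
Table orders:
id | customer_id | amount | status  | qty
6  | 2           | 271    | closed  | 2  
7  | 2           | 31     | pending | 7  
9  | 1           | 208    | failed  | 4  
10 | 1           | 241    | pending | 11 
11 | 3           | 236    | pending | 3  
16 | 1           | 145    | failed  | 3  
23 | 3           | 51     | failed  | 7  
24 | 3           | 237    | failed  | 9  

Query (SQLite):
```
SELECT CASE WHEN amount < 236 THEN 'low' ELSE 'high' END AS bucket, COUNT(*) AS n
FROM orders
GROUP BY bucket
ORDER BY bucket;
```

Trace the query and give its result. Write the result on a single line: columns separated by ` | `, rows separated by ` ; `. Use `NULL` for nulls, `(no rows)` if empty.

high | 4 ; low | 4

Bucket rows by amount < 236 → 'low' else 'high'; count each bucket.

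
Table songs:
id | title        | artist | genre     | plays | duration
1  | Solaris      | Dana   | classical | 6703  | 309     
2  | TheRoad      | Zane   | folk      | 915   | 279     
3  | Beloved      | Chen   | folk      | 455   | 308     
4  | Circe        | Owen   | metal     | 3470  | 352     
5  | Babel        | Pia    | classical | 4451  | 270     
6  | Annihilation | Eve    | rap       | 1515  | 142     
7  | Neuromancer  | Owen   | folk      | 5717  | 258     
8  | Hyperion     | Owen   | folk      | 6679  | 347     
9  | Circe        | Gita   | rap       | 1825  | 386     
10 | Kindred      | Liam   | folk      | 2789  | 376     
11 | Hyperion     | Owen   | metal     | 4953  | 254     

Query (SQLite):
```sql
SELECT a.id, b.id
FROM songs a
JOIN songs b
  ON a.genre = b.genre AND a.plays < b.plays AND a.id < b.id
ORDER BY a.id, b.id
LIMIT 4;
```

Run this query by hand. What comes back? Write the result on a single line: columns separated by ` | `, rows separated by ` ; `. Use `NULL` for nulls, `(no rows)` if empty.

2 | 7 ; 2 | 8 ; 2 | 10 ; 3 | 7

Pairs (a,b) with same genre, a.plays < b.plays, a.id < b.id.
genre groups: classical:{1,5} folk:{2,3,7,8,10} metal:{4,11} rap:{6,9}
Ordered by (a.id, b.id); first 4.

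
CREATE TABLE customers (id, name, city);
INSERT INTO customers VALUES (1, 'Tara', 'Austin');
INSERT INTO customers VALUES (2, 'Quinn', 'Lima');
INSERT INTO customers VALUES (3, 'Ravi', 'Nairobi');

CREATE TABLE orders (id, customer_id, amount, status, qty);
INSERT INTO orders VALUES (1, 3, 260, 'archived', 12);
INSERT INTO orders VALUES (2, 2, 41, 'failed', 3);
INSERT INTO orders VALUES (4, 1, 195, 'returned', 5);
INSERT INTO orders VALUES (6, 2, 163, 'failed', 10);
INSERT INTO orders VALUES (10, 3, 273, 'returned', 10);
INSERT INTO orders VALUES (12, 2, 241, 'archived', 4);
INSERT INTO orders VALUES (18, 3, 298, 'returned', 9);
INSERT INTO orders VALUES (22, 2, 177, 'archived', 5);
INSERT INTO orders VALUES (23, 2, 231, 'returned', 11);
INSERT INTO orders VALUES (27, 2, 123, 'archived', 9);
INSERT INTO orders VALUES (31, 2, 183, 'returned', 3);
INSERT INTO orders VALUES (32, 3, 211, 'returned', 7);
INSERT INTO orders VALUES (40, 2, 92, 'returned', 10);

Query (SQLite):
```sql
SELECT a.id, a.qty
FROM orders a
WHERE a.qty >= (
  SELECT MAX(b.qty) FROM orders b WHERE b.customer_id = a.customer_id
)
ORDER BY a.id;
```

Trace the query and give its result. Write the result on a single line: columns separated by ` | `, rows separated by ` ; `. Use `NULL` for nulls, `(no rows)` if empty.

For each orders row a, compute MAX(qty) over rows sharing a.customer_id.
Keep row a if a.qty >= that per-group MAX.
  customer_id=1: MAX(qty) = 5
  customer_id=2: MAX(qty) = 11
  customer_id=3: MAX(qty) = 12

1 | 12 ; 4 | 5 ; 23 | 11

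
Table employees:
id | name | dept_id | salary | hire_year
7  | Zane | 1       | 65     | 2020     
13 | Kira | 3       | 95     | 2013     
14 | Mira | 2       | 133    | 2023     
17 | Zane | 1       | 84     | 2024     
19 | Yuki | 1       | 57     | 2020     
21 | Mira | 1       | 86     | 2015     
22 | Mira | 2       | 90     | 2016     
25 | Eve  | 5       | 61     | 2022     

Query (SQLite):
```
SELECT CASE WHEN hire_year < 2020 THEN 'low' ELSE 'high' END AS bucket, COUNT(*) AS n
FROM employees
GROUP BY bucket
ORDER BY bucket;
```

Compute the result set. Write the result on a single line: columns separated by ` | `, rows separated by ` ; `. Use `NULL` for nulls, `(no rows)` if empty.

high | 5 ; low | 3

Bucket rows by hire_year < 2020 → 'low' else 'high'; count each bucket.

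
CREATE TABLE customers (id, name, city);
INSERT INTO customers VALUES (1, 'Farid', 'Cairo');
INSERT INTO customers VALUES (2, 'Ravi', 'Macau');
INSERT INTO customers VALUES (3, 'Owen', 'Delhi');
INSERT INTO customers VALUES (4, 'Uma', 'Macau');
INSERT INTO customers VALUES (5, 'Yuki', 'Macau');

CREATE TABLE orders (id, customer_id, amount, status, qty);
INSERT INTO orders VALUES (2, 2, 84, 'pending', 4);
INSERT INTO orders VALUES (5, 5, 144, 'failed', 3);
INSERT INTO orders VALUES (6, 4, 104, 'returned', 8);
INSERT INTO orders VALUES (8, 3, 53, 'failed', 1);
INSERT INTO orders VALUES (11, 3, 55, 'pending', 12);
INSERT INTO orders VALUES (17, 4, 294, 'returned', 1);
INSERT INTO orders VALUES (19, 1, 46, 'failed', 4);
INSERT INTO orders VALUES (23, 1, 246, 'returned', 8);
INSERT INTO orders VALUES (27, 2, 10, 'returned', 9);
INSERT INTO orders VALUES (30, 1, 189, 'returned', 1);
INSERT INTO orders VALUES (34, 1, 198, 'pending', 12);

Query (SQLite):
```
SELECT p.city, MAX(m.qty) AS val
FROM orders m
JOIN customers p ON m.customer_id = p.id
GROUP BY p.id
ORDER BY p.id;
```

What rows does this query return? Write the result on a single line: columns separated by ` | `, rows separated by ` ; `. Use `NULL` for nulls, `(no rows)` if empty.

Cairo | 12 ; Macau | 9 ; Delhi | 12 ; Macau | 8 ; Macau | 3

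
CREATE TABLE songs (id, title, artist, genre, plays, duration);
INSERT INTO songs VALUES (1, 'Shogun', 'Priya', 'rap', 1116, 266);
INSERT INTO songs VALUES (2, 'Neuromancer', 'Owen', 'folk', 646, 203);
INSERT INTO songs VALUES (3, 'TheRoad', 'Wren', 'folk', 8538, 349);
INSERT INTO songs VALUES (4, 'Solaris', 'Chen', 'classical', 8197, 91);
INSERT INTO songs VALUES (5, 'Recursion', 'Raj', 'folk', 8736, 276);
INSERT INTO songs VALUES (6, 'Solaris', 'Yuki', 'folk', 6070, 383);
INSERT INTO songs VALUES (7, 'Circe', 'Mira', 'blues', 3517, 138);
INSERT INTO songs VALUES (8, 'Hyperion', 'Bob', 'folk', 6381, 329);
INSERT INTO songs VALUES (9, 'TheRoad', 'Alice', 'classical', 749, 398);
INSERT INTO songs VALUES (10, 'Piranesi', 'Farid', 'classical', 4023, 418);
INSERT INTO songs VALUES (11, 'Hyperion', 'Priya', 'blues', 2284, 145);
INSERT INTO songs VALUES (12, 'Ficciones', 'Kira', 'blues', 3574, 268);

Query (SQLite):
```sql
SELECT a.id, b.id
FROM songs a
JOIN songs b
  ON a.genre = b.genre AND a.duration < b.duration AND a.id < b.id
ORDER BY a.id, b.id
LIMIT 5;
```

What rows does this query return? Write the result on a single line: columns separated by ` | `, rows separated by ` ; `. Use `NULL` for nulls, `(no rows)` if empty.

Pairs (a,b) with same genre, a.duration < b.duration, a.id < b.id.
genre groups: blues:{7,11,12} classical:{4,9,10} folk:{2,3,5,6,8} rap:{1}
Ordered by (a.id, b.id); first 5.

2 | 3 ; 2 | 5 ; 2 | 6 ; 2 | 8 ; 3 | 6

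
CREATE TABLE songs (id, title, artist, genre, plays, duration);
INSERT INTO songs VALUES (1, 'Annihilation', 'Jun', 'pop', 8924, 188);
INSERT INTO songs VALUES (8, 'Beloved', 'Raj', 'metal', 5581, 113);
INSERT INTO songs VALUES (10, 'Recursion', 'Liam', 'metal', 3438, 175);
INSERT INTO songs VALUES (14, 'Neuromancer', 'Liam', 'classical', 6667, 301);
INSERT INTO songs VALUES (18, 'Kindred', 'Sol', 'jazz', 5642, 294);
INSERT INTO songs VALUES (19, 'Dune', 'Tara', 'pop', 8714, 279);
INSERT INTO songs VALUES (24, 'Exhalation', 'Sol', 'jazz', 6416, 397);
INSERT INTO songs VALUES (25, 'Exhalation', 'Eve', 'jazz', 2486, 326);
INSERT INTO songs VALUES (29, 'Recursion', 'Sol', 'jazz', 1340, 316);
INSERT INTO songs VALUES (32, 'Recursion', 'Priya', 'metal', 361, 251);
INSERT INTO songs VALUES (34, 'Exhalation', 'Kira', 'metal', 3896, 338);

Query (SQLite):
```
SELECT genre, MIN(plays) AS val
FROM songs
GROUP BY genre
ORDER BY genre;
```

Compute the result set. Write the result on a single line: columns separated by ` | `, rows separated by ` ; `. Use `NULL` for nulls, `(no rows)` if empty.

classical | 6667 ; jazz | 1340 ; metal | 361 ; pop | 8714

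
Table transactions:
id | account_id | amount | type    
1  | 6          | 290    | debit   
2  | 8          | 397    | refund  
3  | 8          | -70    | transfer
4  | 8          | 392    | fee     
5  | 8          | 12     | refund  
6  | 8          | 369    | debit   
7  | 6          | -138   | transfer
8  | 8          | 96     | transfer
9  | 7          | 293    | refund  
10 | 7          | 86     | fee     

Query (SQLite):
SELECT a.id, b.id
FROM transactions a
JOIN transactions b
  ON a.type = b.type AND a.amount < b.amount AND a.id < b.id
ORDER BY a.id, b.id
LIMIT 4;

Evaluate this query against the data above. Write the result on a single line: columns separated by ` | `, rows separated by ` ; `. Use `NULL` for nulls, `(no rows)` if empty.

Pairs (a,b) with same type, a.amount < b.amount, a.id < b.id.
type groups: debit:{1,6} fee:{4,10} refund:{2,5,9} transfer:{3,7,8}
Ordered by (a.id, b.id); first 4.

1 | 6 ; 3 | 8 ; 5 | 9 ; 7 | 8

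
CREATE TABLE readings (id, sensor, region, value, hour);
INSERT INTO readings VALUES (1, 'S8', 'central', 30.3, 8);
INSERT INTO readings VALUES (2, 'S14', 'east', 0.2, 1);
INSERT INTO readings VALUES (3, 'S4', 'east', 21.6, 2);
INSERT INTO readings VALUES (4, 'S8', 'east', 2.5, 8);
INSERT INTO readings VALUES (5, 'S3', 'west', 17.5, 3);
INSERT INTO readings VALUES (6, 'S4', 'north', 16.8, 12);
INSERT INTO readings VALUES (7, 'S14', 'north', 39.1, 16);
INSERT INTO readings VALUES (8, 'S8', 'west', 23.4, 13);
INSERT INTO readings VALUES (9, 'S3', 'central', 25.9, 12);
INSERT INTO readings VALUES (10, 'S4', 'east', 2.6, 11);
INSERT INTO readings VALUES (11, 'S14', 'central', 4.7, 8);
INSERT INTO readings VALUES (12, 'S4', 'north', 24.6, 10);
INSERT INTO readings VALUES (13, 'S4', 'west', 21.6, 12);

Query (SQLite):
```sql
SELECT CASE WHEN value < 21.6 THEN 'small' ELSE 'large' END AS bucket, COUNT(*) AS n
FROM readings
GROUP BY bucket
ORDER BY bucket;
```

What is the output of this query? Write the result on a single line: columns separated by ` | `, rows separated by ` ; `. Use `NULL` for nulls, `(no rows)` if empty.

Bucket rows by value < 21.6 → 'small' else 'large'; count each bucket.

large | 7 ; small | 6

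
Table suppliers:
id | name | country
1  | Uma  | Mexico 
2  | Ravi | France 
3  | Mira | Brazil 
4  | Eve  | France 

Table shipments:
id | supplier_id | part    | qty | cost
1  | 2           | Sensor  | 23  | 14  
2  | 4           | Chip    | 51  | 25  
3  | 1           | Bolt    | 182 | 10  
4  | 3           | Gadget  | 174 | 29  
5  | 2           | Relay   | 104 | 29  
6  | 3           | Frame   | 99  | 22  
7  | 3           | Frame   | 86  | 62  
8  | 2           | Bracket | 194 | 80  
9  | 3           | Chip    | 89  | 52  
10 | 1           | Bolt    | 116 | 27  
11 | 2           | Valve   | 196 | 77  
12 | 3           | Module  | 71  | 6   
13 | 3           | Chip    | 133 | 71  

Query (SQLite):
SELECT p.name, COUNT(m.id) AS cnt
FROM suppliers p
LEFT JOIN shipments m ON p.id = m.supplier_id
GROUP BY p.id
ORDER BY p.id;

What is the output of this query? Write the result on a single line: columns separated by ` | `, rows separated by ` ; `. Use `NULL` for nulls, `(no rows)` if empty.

Uma | 2 ; Ravi | 4 ; Mira | 6 ; Eve | 1

LEFT JOIN keeps every suppliers row; unmatched ones get NULL for shipments columns.
Group by suppliers.id and compute COUNT(m.id). COUNT(col) of an all-NULL group is 0.
  1: ids {3, 10} → COUNT(m.id)=2
  2: ids {1, 5, 8, 11} → COUNT(m.id)=4
  3: ids {4, 6, 7, 9, 12, 13} → COUNT(m.id)=6
  4: ids {2} → COUNT(m.id)=1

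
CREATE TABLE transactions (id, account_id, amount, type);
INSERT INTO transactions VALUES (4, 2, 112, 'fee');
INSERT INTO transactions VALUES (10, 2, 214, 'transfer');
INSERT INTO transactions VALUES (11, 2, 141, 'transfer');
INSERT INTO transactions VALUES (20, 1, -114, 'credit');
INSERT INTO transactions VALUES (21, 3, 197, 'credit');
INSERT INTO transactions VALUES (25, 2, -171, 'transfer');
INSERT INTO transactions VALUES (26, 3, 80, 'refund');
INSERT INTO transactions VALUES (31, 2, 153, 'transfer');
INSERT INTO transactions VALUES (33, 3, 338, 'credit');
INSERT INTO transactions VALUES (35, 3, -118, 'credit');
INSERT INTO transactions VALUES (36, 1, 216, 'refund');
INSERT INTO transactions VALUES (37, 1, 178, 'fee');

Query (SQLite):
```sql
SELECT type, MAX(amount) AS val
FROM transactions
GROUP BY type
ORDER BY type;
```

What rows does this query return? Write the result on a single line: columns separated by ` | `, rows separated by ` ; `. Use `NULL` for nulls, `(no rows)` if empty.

Partition transactions by type; compute MAX(amount) within each group.
  credit: ids {20, 21, 33, 35} → MAX(amount)=338
  fee: ids {4, 37} → MAX(amount)=178
  refund: ids {26, 36} → MAX(amount)=216
  transfer: ids {10, 11, 25, 31} → MAX(amount)=214

credit | 338 ; fee | 178 ; refund | 216 ; transfer | 214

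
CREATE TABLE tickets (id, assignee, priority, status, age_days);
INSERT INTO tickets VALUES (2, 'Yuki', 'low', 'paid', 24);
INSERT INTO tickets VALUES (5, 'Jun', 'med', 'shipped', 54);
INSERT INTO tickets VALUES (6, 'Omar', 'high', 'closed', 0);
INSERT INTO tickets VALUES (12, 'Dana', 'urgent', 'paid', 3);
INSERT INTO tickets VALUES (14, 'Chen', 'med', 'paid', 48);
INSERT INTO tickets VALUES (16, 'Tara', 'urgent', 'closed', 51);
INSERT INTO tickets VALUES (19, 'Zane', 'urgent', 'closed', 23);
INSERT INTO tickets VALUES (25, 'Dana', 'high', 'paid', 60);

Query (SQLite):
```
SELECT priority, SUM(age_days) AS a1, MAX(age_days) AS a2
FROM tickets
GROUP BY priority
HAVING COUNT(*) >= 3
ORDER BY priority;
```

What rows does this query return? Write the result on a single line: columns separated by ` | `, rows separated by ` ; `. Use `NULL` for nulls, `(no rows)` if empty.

urgent | 77 | 51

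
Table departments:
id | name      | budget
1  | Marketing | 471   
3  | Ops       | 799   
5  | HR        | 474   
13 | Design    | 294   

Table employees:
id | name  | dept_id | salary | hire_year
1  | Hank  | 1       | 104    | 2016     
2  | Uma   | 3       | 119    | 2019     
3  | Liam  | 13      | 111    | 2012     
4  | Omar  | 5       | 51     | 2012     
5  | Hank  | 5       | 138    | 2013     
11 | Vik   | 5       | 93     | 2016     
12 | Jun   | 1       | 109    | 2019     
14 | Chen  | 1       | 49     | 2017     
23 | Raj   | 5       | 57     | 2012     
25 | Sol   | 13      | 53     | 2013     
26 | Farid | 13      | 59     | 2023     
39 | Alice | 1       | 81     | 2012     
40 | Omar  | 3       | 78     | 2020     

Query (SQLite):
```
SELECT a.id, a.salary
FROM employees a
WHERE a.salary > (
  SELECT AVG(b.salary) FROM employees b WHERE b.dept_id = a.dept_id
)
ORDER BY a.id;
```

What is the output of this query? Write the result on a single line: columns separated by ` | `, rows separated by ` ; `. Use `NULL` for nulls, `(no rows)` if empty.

For each employees row a, compute AVG(salary) over rows sharing a.dept_id.
Keep row a if a.salary > that per-group AVG.
  dept_id=1: AVG(salary) = 85.75
  dept_id=3: AVG(salary) = 98.5
  dept_id=5: AVG(salary) = 84.75
  dept_id=13: AVG(salary) = 74.333333

1 | 104 ; 2 | 119 ; 3 | 111 ; 5 | 138 ; 11 | 93 ; 12 | 109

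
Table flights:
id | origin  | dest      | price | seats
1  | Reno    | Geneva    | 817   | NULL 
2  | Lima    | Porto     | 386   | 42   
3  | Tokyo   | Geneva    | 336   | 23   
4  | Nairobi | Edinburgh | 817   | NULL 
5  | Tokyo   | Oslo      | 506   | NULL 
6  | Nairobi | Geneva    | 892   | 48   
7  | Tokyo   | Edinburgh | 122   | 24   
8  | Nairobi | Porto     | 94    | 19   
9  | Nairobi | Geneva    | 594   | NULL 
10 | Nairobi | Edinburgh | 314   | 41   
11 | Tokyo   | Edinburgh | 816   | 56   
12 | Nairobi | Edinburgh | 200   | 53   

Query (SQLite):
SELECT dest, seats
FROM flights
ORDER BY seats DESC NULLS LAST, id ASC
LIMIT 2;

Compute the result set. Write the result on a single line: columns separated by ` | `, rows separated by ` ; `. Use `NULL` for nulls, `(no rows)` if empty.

Edinburgh | 56 ; Edinburgh | 53

Sort by seats desc, tiebreak id asc: (56, id=11), (53, id=12), (48, id=6), (42, id=2), (41, id=10) …. Take first 2.
NULLS LAST: NULL seats rows go after all non-NULL rows (among themselves ordered by id asc).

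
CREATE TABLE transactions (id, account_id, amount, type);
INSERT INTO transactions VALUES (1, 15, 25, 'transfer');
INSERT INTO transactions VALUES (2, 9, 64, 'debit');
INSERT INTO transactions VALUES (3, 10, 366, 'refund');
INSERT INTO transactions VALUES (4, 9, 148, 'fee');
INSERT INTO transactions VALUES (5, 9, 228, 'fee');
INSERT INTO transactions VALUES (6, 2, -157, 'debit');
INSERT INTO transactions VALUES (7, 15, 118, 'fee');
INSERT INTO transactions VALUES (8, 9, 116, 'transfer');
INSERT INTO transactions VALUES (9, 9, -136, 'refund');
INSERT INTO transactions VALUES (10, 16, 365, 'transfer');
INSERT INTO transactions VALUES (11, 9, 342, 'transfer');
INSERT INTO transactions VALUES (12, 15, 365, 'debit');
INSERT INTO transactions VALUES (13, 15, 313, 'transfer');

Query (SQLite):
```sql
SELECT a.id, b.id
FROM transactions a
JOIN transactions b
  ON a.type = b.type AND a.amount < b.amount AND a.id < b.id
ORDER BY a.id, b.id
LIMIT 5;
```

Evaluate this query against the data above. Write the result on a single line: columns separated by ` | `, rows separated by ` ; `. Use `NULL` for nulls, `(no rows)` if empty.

1 | 8 ; 1 | 10 ; 1 | 11 ; 1 | 13 ; 2 | 12

Pairs (a,b) with same type, a.amount < b.amount, a.id < b.id.
type groups: debit:{2,6,12} fee:{4,5,7} refund:{3,9} transfer:{1,8,10,11,13}
Ordered by (a.id, b.id); first 5.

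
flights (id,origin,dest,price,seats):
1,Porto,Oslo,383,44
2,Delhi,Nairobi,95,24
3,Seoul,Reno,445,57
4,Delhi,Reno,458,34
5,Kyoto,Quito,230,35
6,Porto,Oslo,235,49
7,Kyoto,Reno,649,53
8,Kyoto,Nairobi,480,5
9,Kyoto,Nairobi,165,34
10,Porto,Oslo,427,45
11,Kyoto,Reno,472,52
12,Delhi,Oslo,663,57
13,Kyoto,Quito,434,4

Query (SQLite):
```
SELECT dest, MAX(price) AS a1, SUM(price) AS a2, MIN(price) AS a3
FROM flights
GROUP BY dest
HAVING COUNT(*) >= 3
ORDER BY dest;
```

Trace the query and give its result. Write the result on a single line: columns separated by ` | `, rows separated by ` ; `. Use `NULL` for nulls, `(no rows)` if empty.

Nairobi | 480 | 740 | 95 ; Oslo | 663 | 1708 | 235 ; Reno | 649 | 2024 | 445

Group flights by dest.
Per group compute: MAX(price), SUM(price), MIN(price).
HAVING: drop groups with fewer than 3 rows.
  Nairobi: ids {2, 8, 9} → MAX(price)=480, SUM(price)=740, MIN(price)=95
  Oslo: ids {1, 6, 10, 12} → MAX(price)=663, SUM(price)=1708, MIN(price)=235
  Quito: ids {5, 13} → MAX(price)=434, SUM(price)=664, MIN(price)=230
  Reno: ids {3, 4, 7, 11} → MAX(price)=649, SUM(price)=2024, MIN(price)=445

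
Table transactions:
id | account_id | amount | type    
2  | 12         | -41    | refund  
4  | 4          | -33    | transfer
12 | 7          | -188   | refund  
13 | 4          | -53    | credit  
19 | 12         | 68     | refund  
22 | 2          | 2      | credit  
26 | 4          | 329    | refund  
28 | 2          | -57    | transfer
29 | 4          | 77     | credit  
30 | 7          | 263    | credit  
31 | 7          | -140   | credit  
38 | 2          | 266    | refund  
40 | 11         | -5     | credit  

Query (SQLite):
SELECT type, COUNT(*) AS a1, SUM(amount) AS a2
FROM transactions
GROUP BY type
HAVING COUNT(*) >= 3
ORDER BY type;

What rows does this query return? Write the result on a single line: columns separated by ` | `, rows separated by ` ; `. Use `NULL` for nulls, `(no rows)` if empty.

credit | 6 | 144 ; refund | 5 | 434

Group transactions by type.
Per group compute: COUNT(*), SUM(amount).
HAVING: drop groups with fewer than 3 rows.
  credit: ids {13, 22, 29, 30, 31, 40} → COUNT(*)=6, SUM(amount)=144
  refund: ids {2, 12, 19, 26, 38} → COUNT(*)=5, SUM(amount)=434
  transfer: ids {4, 28} → COUNT(*)=2, SUM(amount)=-90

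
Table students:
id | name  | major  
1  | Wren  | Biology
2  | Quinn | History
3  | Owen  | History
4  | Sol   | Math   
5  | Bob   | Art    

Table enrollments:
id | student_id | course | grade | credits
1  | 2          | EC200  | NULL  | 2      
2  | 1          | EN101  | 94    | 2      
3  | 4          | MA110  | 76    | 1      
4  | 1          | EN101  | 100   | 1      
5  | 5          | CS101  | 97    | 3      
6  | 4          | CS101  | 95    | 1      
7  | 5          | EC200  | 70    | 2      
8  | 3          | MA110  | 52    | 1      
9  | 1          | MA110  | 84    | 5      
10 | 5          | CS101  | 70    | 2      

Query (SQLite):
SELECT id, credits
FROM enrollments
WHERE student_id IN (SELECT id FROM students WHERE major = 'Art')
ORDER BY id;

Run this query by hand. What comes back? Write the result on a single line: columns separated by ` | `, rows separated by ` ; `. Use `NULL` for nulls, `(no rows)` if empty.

Inner query: students.id where major = 'Art'.
Outer: keep enrollments rows whose student_id is in that set.
Inner query → {5}

5 | 3 ; 7 | 2 ; 10 | 2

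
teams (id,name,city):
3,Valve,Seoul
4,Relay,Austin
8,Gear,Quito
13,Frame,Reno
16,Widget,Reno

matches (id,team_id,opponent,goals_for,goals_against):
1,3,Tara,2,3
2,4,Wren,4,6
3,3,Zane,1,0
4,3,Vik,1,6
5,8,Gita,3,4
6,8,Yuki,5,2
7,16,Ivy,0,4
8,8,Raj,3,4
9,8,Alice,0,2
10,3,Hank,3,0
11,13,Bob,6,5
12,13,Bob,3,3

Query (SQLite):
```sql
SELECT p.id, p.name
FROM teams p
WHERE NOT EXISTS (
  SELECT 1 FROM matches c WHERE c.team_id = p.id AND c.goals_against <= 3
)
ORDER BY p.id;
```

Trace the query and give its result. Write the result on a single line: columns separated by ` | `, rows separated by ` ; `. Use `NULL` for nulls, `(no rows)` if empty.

For each teams row, check whether any matches with matching team_id has goals_against <= 3.
Keep rows where that is false.

4 | Relay ; 16 | Widget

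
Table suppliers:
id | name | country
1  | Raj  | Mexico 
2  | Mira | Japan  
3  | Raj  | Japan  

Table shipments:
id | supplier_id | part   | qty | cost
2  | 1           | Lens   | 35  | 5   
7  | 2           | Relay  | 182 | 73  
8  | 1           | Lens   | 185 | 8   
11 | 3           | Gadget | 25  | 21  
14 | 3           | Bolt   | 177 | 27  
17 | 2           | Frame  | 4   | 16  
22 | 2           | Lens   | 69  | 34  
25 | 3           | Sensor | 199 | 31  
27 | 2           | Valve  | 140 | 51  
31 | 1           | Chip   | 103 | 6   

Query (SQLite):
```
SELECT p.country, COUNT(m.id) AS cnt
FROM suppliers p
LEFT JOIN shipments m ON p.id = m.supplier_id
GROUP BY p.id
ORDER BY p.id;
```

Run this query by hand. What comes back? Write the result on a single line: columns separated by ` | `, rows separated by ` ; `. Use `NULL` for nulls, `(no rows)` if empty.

Mexico | 3 ; Japan | 4 ; Japan | 3

LEFT JOIN keeps every suppliers row; unmatched ones get NULL for shipments columns.
Group by suppliers.id and compute COUNT(m.id). COUNT(col) of an all-NULL group is 0.
  1: ids {2, 8, 31} → COUNT(m.id)=3
  2: ids {7, 17, 22, 27} → COUNT(m.id)=4
  3: ids {11, 14, 25} → COUNT(m.id)=3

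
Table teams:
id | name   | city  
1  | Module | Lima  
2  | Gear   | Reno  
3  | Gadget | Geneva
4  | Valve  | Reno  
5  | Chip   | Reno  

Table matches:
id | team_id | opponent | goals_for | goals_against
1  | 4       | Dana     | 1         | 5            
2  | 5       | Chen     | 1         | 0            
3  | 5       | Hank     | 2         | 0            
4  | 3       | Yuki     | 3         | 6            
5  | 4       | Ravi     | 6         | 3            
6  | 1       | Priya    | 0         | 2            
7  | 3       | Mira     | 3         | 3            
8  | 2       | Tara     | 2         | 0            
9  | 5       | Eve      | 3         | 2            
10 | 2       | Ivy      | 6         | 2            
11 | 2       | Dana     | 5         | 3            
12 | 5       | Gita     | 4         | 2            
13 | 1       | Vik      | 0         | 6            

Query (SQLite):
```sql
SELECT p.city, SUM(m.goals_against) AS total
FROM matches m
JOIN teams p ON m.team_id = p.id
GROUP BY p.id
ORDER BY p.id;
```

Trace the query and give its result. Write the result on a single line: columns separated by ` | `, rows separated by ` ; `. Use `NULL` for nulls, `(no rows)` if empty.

Lima | 8 ; Reno | 5 ; Geneva | 9 ; Reno | 8 ; Reno | 4

Join each matches row to its teams via team_id.
Group joined rows by teams.id; compute SUM(m.goals_against) per group.
  1: ids {6, 13} → SUM(m.goals_against)=8
  2: ids {8, 10, 11} → SUM(m.goals_against)=5
  3: ids {4, 7} → SUM(m.goals_against)=9
  4: ids {1, 5} → SUM(m.goals_against)=8
  5: ids {2, 3, 9, 12} → SUM(m.goals_against)=4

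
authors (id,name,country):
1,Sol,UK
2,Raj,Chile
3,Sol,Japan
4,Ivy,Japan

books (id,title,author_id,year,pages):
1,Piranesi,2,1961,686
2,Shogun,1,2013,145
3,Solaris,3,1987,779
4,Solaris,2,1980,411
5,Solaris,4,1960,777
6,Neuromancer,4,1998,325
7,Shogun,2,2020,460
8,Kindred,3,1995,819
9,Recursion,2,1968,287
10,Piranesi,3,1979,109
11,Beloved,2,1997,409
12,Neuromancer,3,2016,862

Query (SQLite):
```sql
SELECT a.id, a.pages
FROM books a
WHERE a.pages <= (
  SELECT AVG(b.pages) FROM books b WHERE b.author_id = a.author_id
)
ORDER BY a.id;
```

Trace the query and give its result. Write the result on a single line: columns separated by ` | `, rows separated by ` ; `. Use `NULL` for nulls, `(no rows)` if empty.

For each books row a, compute AVG(pages) over rows sharing a.author_id.
Keep row a if a.pages <= that per-group AVG.
  author_id=1: AVG(pages) = 145.0
  author_id=2: AVG(pages) = 450.6
  author_id=3: AVG(pages) = 642.25
  author_id=4: AVG(pages) = 551.0

2 | 145 ; 4 | 411 ; 6 | 325 ; 9 | 287 ; 10 | 109 ; 11 | 409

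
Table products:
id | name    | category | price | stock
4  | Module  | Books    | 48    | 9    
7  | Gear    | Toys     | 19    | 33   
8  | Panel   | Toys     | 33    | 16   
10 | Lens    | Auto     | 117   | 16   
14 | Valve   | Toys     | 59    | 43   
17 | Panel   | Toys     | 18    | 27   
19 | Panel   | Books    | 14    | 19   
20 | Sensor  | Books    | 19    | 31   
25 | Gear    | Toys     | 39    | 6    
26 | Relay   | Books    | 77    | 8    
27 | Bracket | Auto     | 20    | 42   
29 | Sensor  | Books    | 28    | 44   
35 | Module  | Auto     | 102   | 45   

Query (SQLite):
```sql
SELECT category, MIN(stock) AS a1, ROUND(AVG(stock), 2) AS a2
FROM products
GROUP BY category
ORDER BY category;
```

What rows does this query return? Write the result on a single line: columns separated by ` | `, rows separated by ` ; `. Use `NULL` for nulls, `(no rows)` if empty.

Auto | 16 | 34.33 ; Books | 8 | 22.2 ; Toys | 6 | 25

Group products by category.
Per group compute: MIN(stock), ROUND(AVG(stock), 2).
  Auto: ids {10, 27, 35} → MIN(stock)=16, ROUND(AVG(stock), 2)=34.33
  Books: ids {4, 19, 20, 26, 29} → MIN(stock)=8, ROUND(AVG(stock), 2)=22.2
  Toys: ids {7, 8, 14, 17, 25} → MIN(stock)=6, ROUND(AVG(stock), 2)=25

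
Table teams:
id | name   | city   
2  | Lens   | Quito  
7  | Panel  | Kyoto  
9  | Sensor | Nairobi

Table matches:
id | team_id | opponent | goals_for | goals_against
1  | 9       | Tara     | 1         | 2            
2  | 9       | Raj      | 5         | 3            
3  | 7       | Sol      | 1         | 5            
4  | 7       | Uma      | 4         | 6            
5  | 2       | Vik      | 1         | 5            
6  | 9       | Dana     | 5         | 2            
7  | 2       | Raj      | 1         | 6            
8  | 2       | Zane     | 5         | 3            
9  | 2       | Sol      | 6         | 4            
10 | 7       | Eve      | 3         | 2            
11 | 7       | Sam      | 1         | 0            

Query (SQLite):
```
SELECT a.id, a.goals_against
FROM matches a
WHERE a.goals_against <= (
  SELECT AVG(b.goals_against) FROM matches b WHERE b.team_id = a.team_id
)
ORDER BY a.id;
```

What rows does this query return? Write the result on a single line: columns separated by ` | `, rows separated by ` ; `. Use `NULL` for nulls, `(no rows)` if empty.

1 | 2 ; 6 | 2 ; 8 | 3 ; 9 | 4 ; 10 | 2 ; 11 | 0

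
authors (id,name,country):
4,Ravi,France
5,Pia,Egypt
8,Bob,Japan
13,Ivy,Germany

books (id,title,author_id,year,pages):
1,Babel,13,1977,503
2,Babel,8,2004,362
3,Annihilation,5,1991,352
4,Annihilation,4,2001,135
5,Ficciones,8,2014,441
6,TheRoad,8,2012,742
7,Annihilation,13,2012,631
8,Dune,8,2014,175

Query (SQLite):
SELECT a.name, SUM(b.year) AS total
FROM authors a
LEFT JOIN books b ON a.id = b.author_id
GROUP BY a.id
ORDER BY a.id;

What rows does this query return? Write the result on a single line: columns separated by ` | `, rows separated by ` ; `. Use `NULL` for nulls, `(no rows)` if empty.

LEFT JOIN keeps every authors row; unmatched ones get NULL for books columns.
Group by authors.id and compute SUM(b.year). SUM over an all-NULL group is NULL.
  4: ids {4} → SUM(b.year)=2001
  5: ids {3} → SUM(b.year)=1991
  8: ids {2, 5, 6, 8} → SUM(b.year)=8044
  13: ids {1, 7} → SUM(b.year)=3989

Ravi | 2001 ; Pia | 1991 ; Bob | 8044 ; Ivy | 3989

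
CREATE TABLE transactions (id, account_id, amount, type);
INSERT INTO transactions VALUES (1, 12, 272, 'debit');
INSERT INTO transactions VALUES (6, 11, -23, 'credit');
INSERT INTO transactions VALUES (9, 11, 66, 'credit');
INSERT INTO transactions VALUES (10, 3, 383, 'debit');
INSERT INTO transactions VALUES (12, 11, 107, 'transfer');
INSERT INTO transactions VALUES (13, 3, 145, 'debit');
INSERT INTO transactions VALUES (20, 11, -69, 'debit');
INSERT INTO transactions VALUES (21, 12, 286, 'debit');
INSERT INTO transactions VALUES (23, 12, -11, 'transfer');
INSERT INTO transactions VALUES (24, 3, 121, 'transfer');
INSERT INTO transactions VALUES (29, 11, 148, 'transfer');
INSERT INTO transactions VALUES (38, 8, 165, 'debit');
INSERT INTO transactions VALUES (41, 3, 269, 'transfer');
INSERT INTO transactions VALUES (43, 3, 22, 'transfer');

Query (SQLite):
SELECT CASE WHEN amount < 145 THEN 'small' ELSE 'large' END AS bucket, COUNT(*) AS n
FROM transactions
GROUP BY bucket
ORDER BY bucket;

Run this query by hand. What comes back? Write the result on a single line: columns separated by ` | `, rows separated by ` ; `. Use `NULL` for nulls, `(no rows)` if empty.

large | 7 ; small | 7

Bucket rows by amount < 145 → 'small' else 'large'; count each bucket.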